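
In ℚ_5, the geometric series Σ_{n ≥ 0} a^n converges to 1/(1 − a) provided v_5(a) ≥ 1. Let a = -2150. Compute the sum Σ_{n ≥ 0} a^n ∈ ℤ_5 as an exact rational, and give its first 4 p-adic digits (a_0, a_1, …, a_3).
Σ a^n = 1/(1 − a) = 1/2151;  first 4 digits = (1, 0, 4, 2)

v_5(a) = 2 ≥ 1, so the series converges in ℤ_5 to 1/(1 − a) = 1/(1 − (-2150)) = 1/2151. Expand this rational in ℤ_5: compute digits iteratively via d_i = x_i mod 5, x_{i+1} = (x_i − d_i)/5. The first 4 digits are (1, 0, 4, 2).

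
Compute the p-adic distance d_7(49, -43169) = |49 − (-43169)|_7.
d_7(49, -43169) = 1/2401

Step 1 — x − y = 49 − (-43169) = 43218. Step 2 — v_7(43218) = 4 (factor: 43218 = (7^4 · 18); the sign does not affect v_p). Step 3 — |x − y|_7 = 7^{-4} = 1/2401.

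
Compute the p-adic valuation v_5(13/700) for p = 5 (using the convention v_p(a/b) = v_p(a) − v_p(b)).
v_5(13/700) = -2

Factor powers of 5 from the numerator and denominator of the reduced fraction: 13 = 5^0 · 13 and 700 = 5^2 · 28. Apply v_p(a/b) = v_p(a) − v_p(b): v_5(13/700) = 0 − 2 = -2.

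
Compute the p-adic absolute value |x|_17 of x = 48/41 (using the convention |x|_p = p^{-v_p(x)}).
|48/41|_17 = 1

Step 1 — compute v_17(x) by factoring powers of 17 out of the numerator and denominator: v_17(48/41) = 0. Step 2 — apply |x|_p = p^{-v_p(x)} = 17^{0} = 1.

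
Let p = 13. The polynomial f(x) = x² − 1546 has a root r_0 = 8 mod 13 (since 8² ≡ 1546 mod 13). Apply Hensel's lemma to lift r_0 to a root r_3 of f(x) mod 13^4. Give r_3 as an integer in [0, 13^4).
r_3 = 2699 (mod 28561)

Hensel's recurrence: r_{i+1} = r_i − f(r_i)·(f′(r_i))^{-1} mod 13^{i+2}, with f′(x) = 2x. Iterate:
  r_0 = 8 (mod 13)
  r_1 = 164 (mod 169)
  r_2 = 502 (mod 2197)
  r_3 = 2699 (mod 28561)
Final: r_3 = 2699, and one checks f(r_3) ≡ 0 mod 13^4.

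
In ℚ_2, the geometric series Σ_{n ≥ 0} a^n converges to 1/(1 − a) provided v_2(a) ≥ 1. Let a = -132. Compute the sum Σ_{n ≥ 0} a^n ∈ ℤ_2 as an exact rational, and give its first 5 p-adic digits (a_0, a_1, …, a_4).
Σ a^n = 1/(1 − a) = 1/133;  first 5 digits = (1, 0, 1, 1, 0)

v_2(a) = 2 ≥ 1, so the series converges in ℤ_2 to 1/(1 − a) = 1/(1 − (-132)) = 1/133. Expand this rational in ℤ_2: compute digits iteratively via d_i = x_i mod 2, x_{i+1} = (x_i − d_i)/2. The first 5 digits are (1, 0, 1, 1, 0).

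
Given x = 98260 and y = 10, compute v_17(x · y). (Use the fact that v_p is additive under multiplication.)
v_17(982600) = 3

v_p(x) = 3 (factor: 98260 = 17^3 · 20); v_p(y) = 0 (factor: 10 = 17^0 · 10). Additivity: v_p(xy) = v_p(x) + v_p(y) = 3 + 0 = 3. (Direct check: xy = 982600 = 17^3 · (200).)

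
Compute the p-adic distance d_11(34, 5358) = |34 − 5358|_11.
d_11(34, 5358) = 1/1331

Step 1 — x − y = 34 − 5358 = -5324. Step 2 — v_11(-5324) = 3 (factor: -5324 = −(11^3 · 4); the sign does not affect v_p). Step 3 — |x − y|_11 = 11^{-3} = 1/1331.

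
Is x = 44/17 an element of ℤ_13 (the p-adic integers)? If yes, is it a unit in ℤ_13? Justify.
x ∈ ℤ_13^× (unit); v_13(x) = 0

ℤ_13 = {x ∈ ℚ_13 : v_13(x) ≥ 0} and ℤ_13^× = {x ∈ ℤ_13 : v_13(x) = 0}. Here v_13(44/17) = v_13(num) − v_13(den) = 0; compare against these criteria.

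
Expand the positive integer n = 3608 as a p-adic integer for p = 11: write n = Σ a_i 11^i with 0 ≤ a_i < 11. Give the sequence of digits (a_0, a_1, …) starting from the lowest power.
(a_0, a_1, …) = (0, 9, 7, 2)

Repeated division by 11 gives the digits low-to-high: 3608 = 9·11^1 + 7·11^2 + 2·11^3. Digit sequence: (0, 9, 7, 2).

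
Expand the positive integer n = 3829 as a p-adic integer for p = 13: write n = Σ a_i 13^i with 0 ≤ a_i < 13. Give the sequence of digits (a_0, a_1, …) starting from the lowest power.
(a_0, a_1, …) = (7, 8, 9, 1)

Repeated division by 13 gives the digits low-to-high: 3829 = 7 + 8·13^1 + 9·13^2 + 1·13^3. Digit sequence: (7, 8, 9, 1).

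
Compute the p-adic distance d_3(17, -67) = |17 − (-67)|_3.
d_3(17, -67) = 1/3

Step 1 — x − y = 17 − (-67) = 84. Step 2 — v_3(84) = 1 (factor: 84 = (3^1 · 28); the sign does not affect v_p). Step 3 — |x − y|_3 = 3^{-1} = 1/3.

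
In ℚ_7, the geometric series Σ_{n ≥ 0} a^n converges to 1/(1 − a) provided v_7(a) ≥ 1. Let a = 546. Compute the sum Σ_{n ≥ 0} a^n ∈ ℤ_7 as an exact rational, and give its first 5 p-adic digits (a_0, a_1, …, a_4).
Σ a^n = 1/(1 − a) = -1/545;  first 5 digits = (1, 1, 5, 3, 4)

v_7(a) = 1 ≥ 1, so the series converges in ℤ_7 to 1/(1 − a) = 1/(1 − 546) = -1/545. Expand this rational in ℤ_7: compute digits iteratively via d_i = x_i mod 7, x_{i+1} = (x_i − d_i)/7. The first 5 digits are (1, 1, 5, 3, 4).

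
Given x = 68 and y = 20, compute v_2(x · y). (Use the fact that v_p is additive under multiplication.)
v_2(1360) = 4

v_p(x) = 2 (factor: 68 = 2^2 · 17); v_p(y) = 2 (factor: 20 = 2^2 · 5). Additivity: v_p(xy) = v_p(x) + v_p(y) = 2 + 2 = 4. (Direct check: xy = 1360 = 2^4 · (85).)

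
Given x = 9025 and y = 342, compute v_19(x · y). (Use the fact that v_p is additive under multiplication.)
v_19(3086550) = 3

v_p(x) = 2 (factor: 9025 = 19^2 · 25); v_p(y) = 1 (factor: 342 = 19^1 · 18). Additivity: v_p(xy) = v_p(x) + v_p(y) = 2 + 1 = 3. (Direct check: xy = 3086550 = 19^3 · (450).)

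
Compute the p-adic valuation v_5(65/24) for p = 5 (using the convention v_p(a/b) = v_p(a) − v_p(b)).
v_5(65/24) = 1

Factor powers of 5 from the numerator and denominator of the reduced fraction: 65 = 5^1 · 13 and 24 = 5^0 · 24. Apply v_p(a/b) = v_p(a) − v_p(b): v_5(65/24) = 1 − 0 = 1.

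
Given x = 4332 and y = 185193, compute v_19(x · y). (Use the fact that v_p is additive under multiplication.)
v_19(802256076) = 5

v_p(x) = 2 (factor: 4332 = 19^2 · 12); v_p(y) = 3 (factor: 185193 = 19^3 · 27). Additivity: v_p(xy) = v_p(x) + v_p(y) = 2 + 3 = 5. (Direct check: xy = 802256076 = 19^5 · (324).)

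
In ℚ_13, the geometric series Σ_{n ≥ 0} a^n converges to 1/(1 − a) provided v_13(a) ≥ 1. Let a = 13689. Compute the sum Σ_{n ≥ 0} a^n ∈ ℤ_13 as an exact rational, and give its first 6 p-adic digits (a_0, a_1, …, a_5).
Σ a^n = 1/(1 − a) = -1/13688;  first 6 digits = (1, 0, 3, 6, 9, 10)

v_13(a) = 2 ≥ 1, so the series converges in ℤ_13 to 1/(1 − a) = 1/(1 − 13689) = -1/13688. Expand this rational in ℤ_13: compute digits iteratively via d_i = x_i mod 13, x_{i+1} = (x_i − d_i)/13. The first 6 digits are (1, 0, 3, 6, 9, 10).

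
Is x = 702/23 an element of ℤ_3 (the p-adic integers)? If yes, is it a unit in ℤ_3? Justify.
x ∈ ℤ_3 but not a unit; v_3(x) = 3 > 0

ℤ_3 = {x ∈ ℚ_3 : v_3(x) ≥ 0} and ℤ_3^× = {x ∈ ℤ_3 : v_3(x) = 0}. Here v_3(702/23) = v_3(num) − v_3(den) = 3; compare against these criteria.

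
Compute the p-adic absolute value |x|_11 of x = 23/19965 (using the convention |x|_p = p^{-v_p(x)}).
|23/19965|_11 = 1331

Step 1 — compute v_11(x) by factoring powers of 11 out of the numerator and denominator: v_11(23/19965) = -3. Step 2 — apply |x|_p = p^{-v_p(x)} = 11^{3} = 1331.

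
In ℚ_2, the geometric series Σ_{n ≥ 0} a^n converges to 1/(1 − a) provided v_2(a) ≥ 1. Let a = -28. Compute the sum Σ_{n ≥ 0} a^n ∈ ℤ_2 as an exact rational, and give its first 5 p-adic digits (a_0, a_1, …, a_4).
Σ a^n = 1/(1 − a) = 1/29;  first 5 digits = (1, 0, 1, 0, 1)

v_2(a) = 2 ≥ 1, so the series converges in ℤ_2 to 1/(1 − a) = 1/(1 − (-28)) = 1/29. Expand this rational in ℤ_2: compute digits iteratively via d_i = x_i mod 2, x_{i+1} = (x_i − d_i)/2. The first 5 digits are (1, 0, 1, 0, 1).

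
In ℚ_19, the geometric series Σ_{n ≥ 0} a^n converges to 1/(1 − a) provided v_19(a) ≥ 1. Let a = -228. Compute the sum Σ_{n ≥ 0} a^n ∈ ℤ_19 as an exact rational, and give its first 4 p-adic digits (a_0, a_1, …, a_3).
Σ a^n = 1/(1 − a) = 1/229;  first 4 digits = (1, 7, 10, 8)

v_19(a) = 1 ≥ 1, so the series converges in ℤ_19 to 1/(1 − a) = 1/(1 − (-228)) = 1/229. Expand this rational in ℤ_19: compute digits iteratively via d_i = x_i mod 19, x_{i+1} = (x_i − d_i)/19. The first 4 digits are (1, 7, 10, 8).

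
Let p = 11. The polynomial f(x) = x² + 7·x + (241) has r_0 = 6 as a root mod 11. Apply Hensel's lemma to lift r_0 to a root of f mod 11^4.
r_3 = 9147 (mod 14641)

Hensel: r_{i+1} = r_i − f(r_i)·(f′(r_i))^{-1} mod 11^{i+2}, f′(x) = 2x + 7. Iterate:
  r_0 = 6 (mod 11)
  r_1 = 72 (mod 121)
  r_2 = 1161 (mod 1331)
  r_3 = 9147 (mod 14641)
Final: r = 9147 satisfies f(r) ≡ 0 mod 11^4.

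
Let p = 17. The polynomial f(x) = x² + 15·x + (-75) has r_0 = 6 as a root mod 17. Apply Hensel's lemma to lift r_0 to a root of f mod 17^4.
r_3 = 40721 (mod 83521)

Hensel: r_{i+1} = r_i − f(r_i)·(f′(r_i))^{-1} mod 17^{i+2}, f′(x) = 2x + 15. Iterate:
  r_0 = 6 (mod 17)
  r_1 = 261 (mod 289)
  r_2 = 1417 (mod 4913)
  r_3 = 40721 (mod 83521)
Final: r = 40721 satisfies f(r) ≡ 0 mod 17^4.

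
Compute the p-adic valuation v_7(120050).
v_7(120050) = 4

v_7(n) is the largest exponent k such that 7^k divides n. Factor out: 120050 = 7^4 · 50. (Sign doesn't affect v_p.) So v_7(120050) = 4.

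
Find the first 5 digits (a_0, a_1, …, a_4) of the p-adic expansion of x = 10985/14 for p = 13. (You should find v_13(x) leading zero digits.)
(a_0, …, a_4) = (0, 0, 0, 5, 8)

v_13(10985/14) = 3, so a_0 = ... = a_2 = 0. Factor out: x = 13^3 · u with u = 5/14 a unit in ℤ_13. Expand u iteratively via a_{v+i} = u_i mod 13, u_{i+1} = (u_i − a_{v+i})/13:
  u_0 = 5/14;  a_3 = 5;  u_1 = (u_0 − 5)/13 = -5/14
  u_1 = -5/14;  a_4 = 8;  u_2 = (u_1 − 8)/13 = -9/14
Digits: (0, 0, 0, 5, 8).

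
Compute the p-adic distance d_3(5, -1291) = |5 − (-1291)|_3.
d_3(5, -1291) = 1/81

Step 1 — x − y = 5 − (-1291) = 1296. Step 2 — v_3(1296) = 4 (factor: 1296 = (3^4 · 16); the sign does not affect v_p). Step 3 — |x − y|_3 = 3^{-4} = 1/81.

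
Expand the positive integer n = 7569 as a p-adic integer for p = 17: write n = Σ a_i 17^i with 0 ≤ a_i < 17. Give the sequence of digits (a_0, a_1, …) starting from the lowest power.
(a_0, a_1, …) = (4, 3, 9, 1)

Repeated division by 17 gives the digits low-to-high: 7569 = 4 + 3·17^1 + 9·17^2 + 1·17^3. Digit sequence: (4, 3, 9, 1).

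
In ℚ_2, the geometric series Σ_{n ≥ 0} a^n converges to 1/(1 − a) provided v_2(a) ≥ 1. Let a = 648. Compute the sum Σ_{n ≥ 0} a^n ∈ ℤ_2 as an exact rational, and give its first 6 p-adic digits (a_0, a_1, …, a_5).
Σ a^n = 1/(1 − a) = -1/647;  first 6 digits = (1, 0, 0, 1, 0, 0)

v_2(a) = 3 ≥ 1, so the series converges in ℤ_2 to 1/(1 − a) = 1/(1 − 648) = -1/647. Expand this rational in ℤ_2: compute digits iteratively via d_i = x_i mod 2, x_{i+1} = (x_i − d_i)/2. The first 6 digits are (1, 0, 0, 1, 0, 0).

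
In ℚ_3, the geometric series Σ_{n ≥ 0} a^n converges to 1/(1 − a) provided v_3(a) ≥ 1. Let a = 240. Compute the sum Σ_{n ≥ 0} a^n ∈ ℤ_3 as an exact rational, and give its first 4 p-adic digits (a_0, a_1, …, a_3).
Σ a^n = 1/(1 − a) = -1/239;  first 4 digits = (1, 2, 0, 2)

v_3(a) = 1 ≥ 1, so the series converges in ℤ_3 to 1/(1 − a) = 1/(1 − 240) = -1/239. Expand this rational in ℤ_3: compute digits iteratively via d_i = x_i mod 3, x_{i+1} = (x_i − d_i)/3. The first 4 digits are (1, 2, 0, 2).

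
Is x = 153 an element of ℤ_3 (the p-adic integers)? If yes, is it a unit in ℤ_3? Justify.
x ∈ ℤ_3 but not a unit; v_3(x) = 2 > 0

ℤ_3 = {x ∈ ℚ_3 : v_3(x) ≥ 0} and ℤ_3^× = {x ∈ ℤ_3 : v_3(x) = 0}. Here v_3(153) = v_3(num) − v_3(den) = 2; compare against these criteria.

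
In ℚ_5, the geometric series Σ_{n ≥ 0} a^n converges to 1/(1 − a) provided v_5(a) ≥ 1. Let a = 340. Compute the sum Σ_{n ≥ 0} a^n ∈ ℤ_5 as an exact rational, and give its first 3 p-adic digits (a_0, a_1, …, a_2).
Σ a^n = 1/(1 − a) = -1/339;  first 3 digits = (1, 3, 2)

v_5(a) = 1 ≥ 1, so the series converges in ℤ_5 to 1/(1 − a) = 1/(1 − 340) = -1/339. Expand this rational in ℤ_5: compute digits iteratively via d_i = x_i mod 5, x_{i+1} = (x_i − d_i)/5. The first 3 digits are (1, 3, 2).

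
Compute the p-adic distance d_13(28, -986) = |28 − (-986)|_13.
d_13(28, -986) = 1/169

Step 1 — x − y = 28 − (-986) = 1014. Step 2 — v_13(1014) = 2 (factor: 1014 = (13^2 · 6); the sign does not affect v_p). Step 3 — |x − y|_13 = 13^{-2} = 1/169.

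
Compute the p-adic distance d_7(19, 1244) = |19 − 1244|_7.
d_7(19, 1244) = 1/49

Step 1 — x − y = 19 − 1244 = -1225. Step 2 — v_7(-1225) = 2 (factor: -1225 = −(7^2 · 25); the sign does not affect v_p). Step 3 — |x − y|_7 = 7^{-2} = 1/49.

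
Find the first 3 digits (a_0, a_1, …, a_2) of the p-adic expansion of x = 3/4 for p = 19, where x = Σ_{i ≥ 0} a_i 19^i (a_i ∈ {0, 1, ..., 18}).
(a_0, …, a_2) = (15, 4, 14)

v_19(3/4) = 0 (numerator and denominator both coprime to 19), so x ∈ ℤ_19^×. Compute digits iteratively via a_i = x_i mod 19, x_{i+1} = (x_i − a_i)/19, with x_0 = x:
  x_0 = 3/4;  a_0 = 15;  x_1 = (x_0 − 15)/19 = -3/4
  x_1 = -3/4;  a_1 = 4;  x_2 = (x_1 − 4)/19 = -1/4
  x_2 = -1/4;  a_2 = 14;  x_3 = (x_2 − 14)/19 = -3/4
Digits: (15, 4, 14).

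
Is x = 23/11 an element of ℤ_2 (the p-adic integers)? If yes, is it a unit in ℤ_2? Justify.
x ∈ ℤ_2^× (unit); v_2(x) = 0

ℤ_2 = {x ∈ ℚ_2 : v_2(x) ≥ 0} and ℤ_2^× = {x ∈ ℤ_2 : v_2(x) = 0}. Here v_2(23/11) = v_2(num) − v_2(den) = 0; compare against these criteria.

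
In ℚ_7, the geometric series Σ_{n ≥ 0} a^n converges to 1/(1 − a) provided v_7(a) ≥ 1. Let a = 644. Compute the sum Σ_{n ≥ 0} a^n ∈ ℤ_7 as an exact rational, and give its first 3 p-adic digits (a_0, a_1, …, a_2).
Σ a^n = 1/(1 − a) = -1/643;  first 3 digits = (1, 1, 0)

v_7(a) = 1 ≥ 1, so the series converges in ℤ_7 to 1/(1 − a) = 1/(1 − 644) = -1/643. Expand this rational in ℤ_7: compute digits iteratively via d_i = x_i mod 7, x_{i+1} = (x_i − d_i)/7. The first 3 digits are (1, 1, 0).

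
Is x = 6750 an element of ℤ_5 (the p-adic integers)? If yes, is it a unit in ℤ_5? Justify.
x ∈ ℤ_5 but not a unit; v_5(x) = 3 > 0

ℤ_5 = {x ∈ ℚ_5 : v_5(x) ≥ 0} and ℤ_5^× = {x ∈ ℤ_5 : v_5(x) = 0}. Here v_5(6750) = v_5(num) − v_5(den) = 3; compare against these criteria.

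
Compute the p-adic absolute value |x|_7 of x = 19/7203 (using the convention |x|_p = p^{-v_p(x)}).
|19/7203|_7 = 2401

Step 1 — compute v_7(x) by factoring powers of 7 out of the numerator and denominator: v_7(19/7203) = -4. Step 2 — apply |x|_p = p^{-v_p(x)} = 7^{4} = 2401.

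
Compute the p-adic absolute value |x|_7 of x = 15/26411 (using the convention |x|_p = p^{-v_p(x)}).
|15/26411|_7 = 2401

Step 1 — compute v_7(x) by factoring powers of 7 out of the numerator and denominator: v_7(15/26411) = -4. Step 2 — apply |x|_p = p^{-v_p(x)} = 7^{4} = 2401.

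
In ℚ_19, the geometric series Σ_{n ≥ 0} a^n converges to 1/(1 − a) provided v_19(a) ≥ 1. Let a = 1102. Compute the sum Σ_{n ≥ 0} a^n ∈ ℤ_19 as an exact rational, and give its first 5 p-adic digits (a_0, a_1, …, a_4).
Σ a^n = 1/(1 − a) = -1/1101;  first 5 digits = (1, 1, 4, 7, 0)

v_19(a) = 1 ≥ 1, so the series converges in ℤ_19 to 1/(1 − a) = 1/(1 − 1102) = -1/1101. Expand this rational in ℤ_19: compute digits iteratively via d_i = x_i mod 19, x_{i+1} = (x_i − d_i)/19. The first 5 digits are (1, 1, 4, 7, 0).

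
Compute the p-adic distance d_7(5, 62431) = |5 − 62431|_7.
d_7(5, 62431) = 1/2401

Step 1 — x − y = 5 − 62431 = -62426. Step 2 — v_7(-62426) = 4 (factor: -62426 = −(7^4 · 26); the sign does not affect v_p). Step 3 — |x − y|_7 = 7^{-4} = 1/2401.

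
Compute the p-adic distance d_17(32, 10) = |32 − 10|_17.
d_17(32, 10) = 1

Step 1 — x − y = 32 − 10 = 22. Step 2 — v_17(22) = 0 (factor: 22 = (17^0 · 22); the sign does not affect v_p). Step 3 — |x − y|_17 = 17^{0} = 1.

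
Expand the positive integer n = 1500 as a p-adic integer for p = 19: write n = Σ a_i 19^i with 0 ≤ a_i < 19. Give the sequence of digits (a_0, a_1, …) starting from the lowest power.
(a_0, a_1, …) = (18, 2, 4)

Repeated division by 19 gives the digits low-to-high: 1500 = 18 + 2·19^1 + 4·19^2. Digit sequence: (18, 2, 4).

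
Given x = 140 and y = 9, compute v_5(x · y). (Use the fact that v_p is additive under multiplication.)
v_5(1260) = 1

v_p(x) = 1 (factor: 140 = 5^1 · 28); v_p(y) = 0 (factor: 9 = 5^0 · 9). Additivity: v_p(xy) = v_p(x) + v_p(y) = 1 + 0 = 1. (Direct check: xy = 1260 = 5^1 · (252).)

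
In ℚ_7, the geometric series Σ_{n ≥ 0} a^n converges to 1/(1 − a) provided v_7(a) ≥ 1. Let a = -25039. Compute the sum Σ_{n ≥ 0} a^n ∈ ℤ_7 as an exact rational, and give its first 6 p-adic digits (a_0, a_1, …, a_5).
Σ a^n = 1/(1 − a) = 1/25040;  first 6 digits = (1, 0, 0, 4, 3, 5)

v_7(a) = 3 ≥ 1, so the series converges in ℤ_7 to 1/(1 − a) = 1/(1 − (-25039)) = 1/25040. Expand this rational in ℤ_7: compute digits iteratively via d_i = x_i mod 7, x_{i+1} = (x_i − d_i)/7. The first 6 digits are (1, 0, 0, 4, 3, 5).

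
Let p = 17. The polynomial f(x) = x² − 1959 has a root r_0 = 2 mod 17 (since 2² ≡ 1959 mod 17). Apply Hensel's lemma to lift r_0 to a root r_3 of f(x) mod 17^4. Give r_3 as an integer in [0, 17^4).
r_3 = 66744 (mod 83521)

Hensel's recurrence: r_{i+1} = r_i − f(r_i)·(f′(r_i))^{-1} mod 17^{i+2}, with f′(x) = 2x. Iterate:
  r_0 = 2 (mod 17)
  r_1 = 274 (mod 289)
  r_2 = 2875 (mod 4913)
  r_3 = 66744 (mod 83521)
Final: r_3 = 66744, and one checks f(r_3) ≡ 0 mod 17^4.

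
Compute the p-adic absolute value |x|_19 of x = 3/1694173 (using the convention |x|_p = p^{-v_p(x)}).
|3/1694173|_19 = 130321

Step 1 — compute v_19(x) by factoring powers of 19 out of the numerator and denominator: v_19(3/1694173) = -4. Step 2 — apply |x|_p = p^{-v_p(x)} = 19^{4} = 130321.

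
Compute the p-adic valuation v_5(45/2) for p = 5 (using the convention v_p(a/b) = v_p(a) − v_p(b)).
v_5(45/2) = 1

Factor powers of 5 from the numerator and denominator of the reduced fraction: 45 = 5^1 · 9 and 2 = 5^0 · 2. Apply v_p(a/b) = v_p(a) − v_p(b): v_5(45/2) = 1 − 0 = 1.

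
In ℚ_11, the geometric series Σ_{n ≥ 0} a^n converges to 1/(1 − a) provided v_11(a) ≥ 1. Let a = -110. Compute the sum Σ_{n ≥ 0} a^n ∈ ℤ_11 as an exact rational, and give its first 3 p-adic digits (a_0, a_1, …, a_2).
Σ a^n = 1/(1 − a) = 1/111;  first 3 digits = (1, 1, 0)

v_11(a) = 1 ≥ 1, so the series converges in ℤ_11 to 1/(1 − a) = 1/(1 − (-110)) = 1/111. Expand this rational in ℤ_11: compute digits iteratively via d_i = x_i mod 11, x_{i+1} = (x_i − d_i)/11. The first 3 digits are (1, 1, 0).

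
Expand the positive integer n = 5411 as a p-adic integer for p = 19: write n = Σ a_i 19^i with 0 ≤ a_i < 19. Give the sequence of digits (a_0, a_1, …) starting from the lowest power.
(a_0, a_1, …) = (15, 18, 14)

Repeated division by 19 gives the digits low-to-high: 5411 = 15 + 18·19^1 + 14·19^2. Digit sequence: (15, 18, 14).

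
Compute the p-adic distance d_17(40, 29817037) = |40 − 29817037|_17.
d_17(40, 29817037) = 1/1419857

Step 1 — x − y = 40 − 29817037 = -29816997. Step 2 — v_17(-29816997) = 5 (factor: -29816997 = −(17^5 · 21); the sign does not affect v_p). Step 3 — |x − y|_17 = 17^{-5} = 1/1419857.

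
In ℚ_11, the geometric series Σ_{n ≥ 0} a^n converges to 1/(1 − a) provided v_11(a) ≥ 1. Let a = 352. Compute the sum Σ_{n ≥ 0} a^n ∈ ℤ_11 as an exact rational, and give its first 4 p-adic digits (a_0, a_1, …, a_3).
Σ a^n = 1/(1 − a) = -1/351;  first 4 digits = (1, 10, 3, 4)

v_11(a) = 1 ≥ 1, so the series converges in ℤ_11 to 1/(1 − a) = 1/(1 − 352) = -1/351. Expand this rational in ℤ_11: compute digits iteratively via d_i = x_i mod 11, x_{i+1} = (x_i − d_i)/11. The first 4 digits are (1, 10, 3, 4).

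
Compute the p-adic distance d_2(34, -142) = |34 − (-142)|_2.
d_2(34, -142) = 1/16

Step 1 — x − y = 34 − (-142) = 176. Step 2 — v_2(176) = 4 (factor: 176 = (2^4 · 11); the sign does not affect v_p). Step 3 — |x − y|_2 = 2^{-4} = 1/16.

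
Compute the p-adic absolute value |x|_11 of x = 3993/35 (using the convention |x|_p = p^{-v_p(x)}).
|3993/35|_11 = 1/1331

Step 1 — compute v_11(x) by factoring powers of 11 out of the numerator and denominator: v_11(3993/35) = 3. Step 2 — apply |x|_p = p^{-v_p(x)} = 11^{-3} = 1/1331.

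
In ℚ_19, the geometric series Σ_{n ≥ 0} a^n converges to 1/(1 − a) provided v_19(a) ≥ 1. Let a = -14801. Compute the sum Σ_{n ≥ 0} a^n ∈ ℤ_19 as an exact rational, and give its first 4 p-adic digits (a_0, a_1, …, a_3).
Σ a^n = 1/(1 − a) = 1/14802;  first 4 digits = (1, 0, 16, 16)

v_19(a) = 2 ≥ 1, so the series converges in ℤ_19 to 1/(1 − a) = 1/(1 − (-14801)) = 1/14802. Expand this rational in ℤ_19: compute digits iteratively via d_i = x_i mod 19, x_{i+1} = (x_i − d_i)/19. The first 4 digits are (1, 0, 16, 16).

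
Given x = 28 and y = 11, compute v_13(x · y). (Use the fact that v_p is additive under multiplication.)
v_13(308) = 0

v_p(x) = 0 (factor: 28 = 13^0 · 28); v_p(y) = 0 (factor: 11 = 13^0 · 11). Additivity: v_p(xy) = v_p(x) + v_p(y) = 0 + 0 = 0. (Direct check: xy = 308 = 13^0 · (308).)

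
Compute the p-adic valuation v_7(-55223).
v_7(-55223) = 4

v_7(n) is the largest exponent k such that 7^k divides n. Factor out: -55223 = -7^4 · 23. (Sign doesn't affect v_p.) So v_7(-55223) = 4.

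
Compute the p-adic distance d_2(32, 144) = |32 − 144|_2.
d_2(32, 144) = 1/16

Step 1 — x − y = 32 − 144 = -112. Step 2 — v_2(-112) = 4 (factor: -112 = −(2^4 · 7); the sign does not affect v_p). Step 3 — |x − y|_2 = 2^{-4} = 1/16.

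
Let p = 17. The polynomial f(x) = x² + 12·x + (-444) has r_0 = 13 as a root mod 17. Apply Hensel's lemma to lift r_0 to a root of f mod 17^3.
r_2 = 2716 (mod 4913)

Hensel: r_{i+1} = r_i − f(r_i)·(f′(r_i))^{-1} mod 17^{i+2}, f′(x) = 2x + 12. Iterate:
  r_0 = 13 (mod 17)
  r_1 = 115 (mod 289)
  r_2 = 2716 (mod 4913)
Final: r = 2716 satisfies f(r) ≡ 0 mod 17^3.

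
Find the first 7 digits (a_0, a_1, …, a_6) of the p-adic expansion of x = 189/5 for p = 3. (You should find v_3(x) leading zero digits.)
(a_0, …, a_6) = (0, 0, 0, 2, 1, 2, 1)

v_3(189/5) = 3, so a_0 = ... = a_2 = 0. Factor out: x = 3^3 · u with u = 7/5 a unit in ℤ_3. Expand u iteratively via a_{v+i} = u_i mod 3, u_{i+1} = (u_i − a_{v+i})/3:
  u_0 = 7/5;  a_3 = 2;  u_1 = (u_0 − 2)/3 = -1/5
  u_1 = -1/5;  a_4 = 1;  u_2 = (u_1 − 1)/3 = -2/5
  u_2 = -2/5;  a_5 = 2;  u_3 = (u_2 − 2)/3 = -4/5
  u_3 = -4/5;  a_6 = 1;  u_4 = (u_3 − 1)/3 = -3/5
Digits: (0, 0, 0, 2, 1, 2, 1).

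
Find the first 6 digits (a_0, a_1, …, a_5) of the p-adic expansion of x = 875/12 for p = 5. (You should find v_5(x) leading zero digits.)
(a_0, …, a_5) = (0, 0, 0, 1, 2, 0)

v_5(875/12) = 3, so a_0 = ... = a_2 = 0. Factor out: x = 5^3 · u with u = 7/12 a unit in ℤ_5. Expand u iteratively via a_{v+i} = u_i mod 5, u_{i+1} = (u_i − a_{v+i})/5:
  u_0 = 7/12;  a_3 = 1;  u_1 = (u_0 − 1)/5 = -1/12
  u_1 = -1/12;  a_4 = 2;  u_2 = (u_1 − 2)/5 = -5/12
  u_2 = -5/12;  a_5 = 0;  u_3 = (u_2 − 0)/5 = -1/12
Digits: (0, 0, 0, 1, 2, 0).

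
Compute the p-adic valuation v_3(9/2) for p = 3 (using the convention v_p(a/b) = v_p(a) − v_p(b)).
v_3(9/2) = 2

Factor powers of 3 from the numerator and denominator of the reduced fraction: 9 = 3^2 · 1 and 2 = 3^0 · 2. Apply v_p(a/b) = v_p(a) − v_p(b): v_3(9/2) = 2 − 0 = 2.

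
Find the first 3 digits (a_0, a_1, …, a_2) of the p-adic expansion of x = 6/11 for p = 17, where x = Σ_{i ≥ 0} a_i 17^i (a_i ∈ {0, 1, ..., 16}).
(a_0, …, a_2) = (16, 13, 10)

v_17(6/11) = 0 (numerator and denominator both coprime to 17), so x ∈ ℤ_17^×. Compute digits iteratively via a_i = x_i mod 17, x_{i+1} = (x_i − a_i)/17, with x_0 = x:
  x_0 = 6/11;  a_0 = 16;  x_1 = (x_0 − 16)/17 = -10/11
  x_1 = -10/11;  a_1 = 13;  x_2 = (x_1 − 13)/17 = -9/11
  x_2 = -9/11;  a_2 = 10;  x_3 = (x_2 − 10)/17 = -7/11
Digits: (16, 13, 10).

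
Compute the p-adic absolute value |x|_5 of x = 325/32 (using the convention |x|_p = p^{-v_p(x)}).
|325/32|_5 = 1/25

Step 1 — compute v_5(x) by factoring powers of 5 out of the numerator and denominator: v_5(325/32) = 2. Step 2 — apply |x|_p = p^{-v_p(x)} = 5^{-2} = 1/25.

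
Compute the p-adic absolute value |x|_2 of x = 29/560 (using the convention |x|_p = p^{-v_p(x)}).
|29/560|_2 = 16

Step 1 — compute v_2(x) by factoring powers of 2 out of the numerator and denominator: v_2(29/560) = -4. Step 2 — apply |x|_p = p^{-v_p(x)} = 2^{4} = 16.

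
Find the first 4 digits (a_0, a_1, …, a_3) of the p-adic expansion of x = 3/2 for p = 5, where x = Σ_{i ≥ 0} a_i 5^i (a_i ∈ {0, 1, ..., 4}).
(a_0, …, a_3) = (4, 2, 2, 2)

v_5(3/2) = 0 (numerator and denominator both coprime to 5), so x ∈ ℤ_5^×. Compute digits iteratively via a_i = x_i mod 5, x_{i+1} = (x_i − a_i)/5, with x_0 = x:
  x_0 = 3/2;  a_0 = 4;  x_1 = (x_0 − 4)/5 = -1/2
  x_1 = -1/2;  a_1 = 2;  x_2 = (x_1 − 2)/5 = -1/2
  x_2 = -1/2;  a_2 = 2;  x_3 = (x_2 − 2)/5 = -1/2
  x_3 = -1/2;  a_3 = 2;  x_4 = (x_3 − 2)/5 = -1/2
Digits: (4, 2, 2, 2).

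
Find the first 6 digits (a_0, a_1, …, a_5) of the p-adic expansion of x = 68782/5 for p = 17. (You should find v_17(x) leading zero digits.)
(a_0, …, a_5) = (0, 0, 0, 13, 13, 6)

v_17(68782/5) = 3, so a_0 = ... = a_2 = 0. Factor out: x = 17^3 · u with u = 14/5 a unit in ℤ_17. Expand u iteratively via a_{v+i} = u_i mod 17, u_{i+1} = (u_i − a_{v+i})/17:
  u_0 = 14/5;  a_3 = 13;  u_1 = (u_0 − 13)/17 = -3/5
  u_1 = -3/5;  a_4 = 13;  u_2 = (u_1 − 13)/17 = -4/5
  u_2 = -4/5;  a_5 = 6;  u_3 = (u_2 − 6)/17 = -2/5
Digits: (0, 0, 0, 13, 13, 6).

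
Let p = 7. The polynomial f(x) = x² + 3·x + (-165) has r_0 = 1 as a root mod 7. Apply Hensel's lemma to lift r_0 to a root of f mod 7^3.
r_2 = 92 (mod 343)

Hensel: r_{i+1} = r_i − f(r_i)·(f′(r_i))^{-1} mod 7^{i+2}, f′(x) = 2x + 3. Iterate:
  r_0 = 1 (mod 7)
  r_1 = 43 (mod 49)
  r_2 = 92 (mod 343)
Final: r = 92 satisfies f(r) ≡ 0 mod 7^3.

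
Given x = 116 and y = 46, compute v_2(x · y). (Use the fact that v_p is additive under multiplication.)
v_2(5336) = 3

v_p(x) = 2 (factor: 116 = 2^2 · 29); v_p(y) = 1 (factor: 46 = 2^1 · 23). Additivity: v_p(xy) = v_p(x) + v_p(y) = 2 + 1 = 3. (Direct check: xy = 5336 = 2^3 · (667).)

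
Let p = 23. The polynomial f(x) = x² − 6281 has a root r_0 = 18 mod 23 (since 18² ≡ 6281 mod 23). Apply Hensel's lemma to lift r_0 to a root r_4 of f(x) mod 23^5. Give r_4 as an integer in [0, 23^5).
r_4 = 4043786 (mod 6436343)

Hensel's recurrence: r_{i+1} = r_i − f(r_i)·(f′(r_i))^{-1} mod 23^{i+2}, with f′(x) = 2x. Iterate:
  r_0 = 18 (mod 23)
  r_1 = 110 (mod 529)
  r_2 = 4342 (mod 12167)
  r_3 = 126012 (mod 279841)
  r_4 = 4043786 (mod 6436343)
Final: r_4 = 4043786, and one checks f(r_4) ≡ 0 mod 23^5.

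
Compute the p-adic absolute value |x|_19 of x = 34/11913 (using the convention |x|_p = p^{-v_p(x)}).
|34/11913|_19 = 361

Step 1 — compute v_19(x) by factoring powers of 19 out of the numerator and denominator: v_19(34/11913) = -2. Step 2 — apply |x|_p = p^{-v_p(x)} = 19^{2} = 361.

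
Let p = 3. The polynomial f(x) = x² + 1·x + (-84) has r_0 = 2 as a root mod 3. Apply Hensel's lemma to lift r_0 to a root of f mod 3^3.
r_2 = 5 (mod 27)

Hensel: r_{i+1} = r_i − f(r_i)·(f′(r_i))^{-1} mod 3^{i+2}, f′(x) = 2x + 1. Iterate:
  r_0 = 2 (mod 3)
  r_1 = 5 (mod 9)
  r_2 = 5 (mod 27)
Final: r = 5 satisfies f(r) ≡ 0 mod 3^3.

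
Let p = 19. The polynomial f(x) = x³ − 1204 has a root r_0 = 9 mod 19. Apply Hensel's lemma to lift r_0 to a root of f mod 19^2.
r_1 = 161 (mod 361)

Hensel: r_{i+1} = r_i − f(r_i)/f′(r_i) mod 19^{i+2}, where f′(x) = 3x². Iterate:
  r_0 = 9 (mod 19)
  r_1 = 161 (mod 361)
Final: r = 161 with f(r) ≡ 0 mod 19^2.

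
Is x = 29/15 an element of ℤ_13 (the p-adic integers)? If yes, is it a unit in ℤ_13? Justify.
x ∈ ℤ_13^× (unit); v_13(x) = 0

ℤ_13 = {x ∈ ℚ_13 : v_13(x) ≥ 0} and ℤ_13^× = {x ∈ ℤ_13 : v_13(x) = 0}. Here v_13(29/15) = v_13(num) − v_13(den) = 0; compare against these criteria.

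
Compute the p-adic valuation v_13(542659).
v_13(542659) = 4

v_13(n) is the largest exponent k such that 13^k divides n. Factor out: 542659 = 13^4 · 19. (Sign doesn't affect v_p.) So v_13(542659) = 4.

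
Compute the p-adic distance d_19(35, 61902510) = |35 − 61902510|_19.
d_19(35, 61902510) = 1/2476099

Step 1 — x − y = 35 − 61902510 = -61902475. Step 2 — v_19(-61902475) = 5 (factor: -61902475 = −(19^5 · 25); the sign does not affect v_p). Step 3 — |x − y|_19 = 19^{-5} = 1/2476099.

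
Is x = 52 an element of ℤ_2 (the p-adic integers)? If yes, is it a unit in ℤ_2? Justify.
x ∈ ℤ_2 but not a unit; v_2(x) = 2 > 0

ℤ_2 = {x ∈ ℚ_2 : v_2(x) ≥ 0} and ℤ_2^× = {x ∈ ℤ_2 : v_2(x) = 0}. Here v_2(52) = v_2(num) − v_2(den) = 2; compare against these criteria.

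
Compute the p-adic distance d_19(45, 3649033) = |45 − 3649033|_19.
d_19(45, 3649033) = 1/130321

Step 1 — x − y = 45 − 3649033 = -3648988. Step 2 — v_19(-3648988) = 4 (factor: -3648988 = −(19^4 · 28); the sign does not affect v_p). Step 3 — |x − y|_19 = 19^{-4} = 1/130321.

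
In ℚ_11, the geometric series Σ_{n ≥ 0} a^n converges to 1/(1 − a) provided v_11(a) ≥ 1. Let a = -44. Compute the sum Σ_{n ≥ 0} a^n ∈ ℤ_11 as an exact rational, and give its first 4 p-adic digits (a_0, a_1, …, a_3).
Σ a^n = 1/(1 − a) = 1/45;  first 4 digits = (1, 7, 4, 3)

v_11(a) = 1 ≥ 1, so the series converges in ℤ_11 to 1/(1 − a) = 1/(1 − (-44)) = 1/45. Expand this rational in ℤ_11: compute digits iteratively via d_i = x_i mod 11, x_{i+1} = (x_i − d_i)/11. The first 4 digits are (1, 7, 4, 3).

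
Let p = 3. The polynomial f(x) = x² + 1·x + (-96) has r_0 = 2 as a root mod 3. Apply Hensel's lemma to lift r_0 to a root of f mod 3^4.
r_3 = 20 (mod 81)

Hensel: r_{i+1} = r_i − f(r_i)·(f′(r_i))^{-1} mod 3^{i+2}, f′(x) = 2x + 1. Iterate:
  r_0 = 2 (mod 3)
  r_1 = 2 (mod 9)
  r_2 = 20 (mod 27)
  r_3 = 20 (mod 81)
Final: r = 20 satisfies f(r) ≡ 0 mod 3^4.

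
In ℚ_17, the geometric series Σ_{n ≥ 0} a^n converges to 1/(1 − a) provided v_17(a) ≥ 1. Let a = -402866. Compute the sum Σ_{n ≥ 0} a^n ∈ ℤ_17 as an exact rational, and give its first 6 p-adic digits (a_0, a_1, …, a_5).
Σ a^n = 1/(1 − a) = 1/402867;  first 6 digits = (1, 0, 0, 3, 12, 16)

v_17(a) = 3 ≥ 1, so the series converges in ℤ_17 to 1/(1 − a) = 1/(1 − (-402866)) = 1/402867. Expand this rational in ℤ_17: compute digits iteratively via d_i = x_i mod 17, x_{i+1} = (x_i − d_i)/17. The first 6 digits are (1, 0, 0, 3, 12, 16).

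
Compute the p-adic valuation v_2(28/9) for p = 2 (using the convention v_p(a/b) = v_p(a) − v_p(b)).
v_2(28/9) = 2

Factor powers of 2 from the numerator and denominator of the reduced fraction: 28 = 2^2 · 7 and 9 = 2^0 · 9. Apply v_p(a/b) = v_p(a) − v_p(b): v_2(28/9) = 2 − 0 = 2.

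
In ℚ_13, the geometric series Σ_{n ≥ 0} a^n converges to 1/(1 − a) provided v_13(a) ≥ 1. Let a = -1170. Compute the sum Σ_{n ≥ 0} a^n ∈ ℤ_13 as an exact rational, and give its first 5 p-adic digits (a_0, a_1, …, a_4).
Σ a^n = 1/(1 − a) = 1/1171;  first 5 digits = (1, 1, 7, 12, 1)

v_13(a) = 1 ≥ 1, so the series converges in ℤ_13 to 1/(1 − a) = 1/(1 − (-1170)) = 1/1171. Expand this rational in ℤ_13: compute digits iteratively via d_i = x_i mod 13, x_{i+1} = (x_i − d_i)/13. The first 5 digits are (1, 1, 7, 12, 1).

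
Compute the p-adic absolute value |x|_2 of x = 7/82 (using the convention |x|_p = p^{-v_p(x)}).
|7/82|_2 = 2

Step 1 — compute v_2(x) by factoring powers of 2 out of the numerator and denominator: v_2(7/82) = -1. Step 2 — apply |x|_p = p^{-v_p(x)} = 2^{1} = 2.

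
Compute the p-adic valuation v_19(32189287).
v_19(32189287) = 5

v_19(n) is the largest exponent k such that 19^k divides n. Factor out: 32189287 = 19^5 · 13. (Sign doesn't affect v_p.) So v_19(32189287) = 5.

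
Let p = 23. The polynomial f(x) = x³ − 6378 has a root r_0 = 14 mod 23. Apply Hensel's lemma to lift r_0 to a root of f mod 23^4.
r_3 = 54455 (mod 279841)

Hensel: r_{i+1} = r_i − f(r_i)/f′(r_i) mod 23^{i+2}, where f′(x) = 3x². Iterate:
  r_0 = 14 (mod 23)
  r_1 = 497 (mod 529)
  r_2 = 5787 (mod 12167)
  r_3 = 54455 (mod 279841)
Final: r = 54455 with f(r) ≡ 0 mod 23^4.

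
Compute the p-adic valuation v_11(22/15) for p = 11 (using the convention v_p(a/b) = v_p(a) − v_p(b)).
v_11(22/15) = 1

Factor powers of 11 from the numerator and denominator of the reduced fraction: 22 = 11^1 · 2 and 15 = 11^0 · 15. Apply v_p(a/b) = v_p(a) − v_p(b): v_11(22/15) = 1 − 0 = 1.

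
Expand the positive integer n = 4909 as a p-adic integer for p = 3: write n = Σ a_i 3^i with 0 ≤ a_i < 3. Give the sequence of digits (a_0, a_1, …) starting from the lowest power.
(a_0, a_1, …) = (1, 1, 2, 1, 0, 2, 0, 2)

Repeated division by 3 gives the digits low-to-high: 4909 = 1 + 1·3^1 + 2·3^2 + 1·3^3 + 2·3^5 + 2·3^7. Digit sequence: (1, 1, 2, 1, 0, 2, 0, 2).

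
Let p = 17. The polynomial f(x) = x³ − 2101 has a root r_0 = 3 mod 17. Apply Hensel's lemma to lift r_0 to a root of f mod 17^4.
r_3 = 26625 (mod 83521)

Hensel: r_{i+1} = r_i − f(r_i)/f′(r_i) mod 17^{i+2}, where f′(x) = 3x². Iterate:
  r_0 = 3 (mod 17)
  r_1 = 37 (mod 289)
  r_2 = 2060 (mod 4913)
  r_3 = 26625 (mod 83521)
Final: r = 26625 with f(r) ≡ 0 mod 17^4.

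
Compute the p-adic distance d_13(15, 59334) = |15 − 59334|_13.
d_13(15, 59334) = 1/2197

Step 1 — x − y = 15 − 59334 = -59319. Step 2 — v_13(-59319) = 3 (factor: -59319 = −(13^3 · 27); the sign does not affect v_p). Step 3 — |x − y|_13 = 13^{-3} = 1/2197.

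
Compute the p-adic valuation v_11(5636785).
v_11(5636785) = 5

v_11(n) is the largest exponent k such that 11^k divides n. Factor out: 5636785 = 11^5 · 35. (Sign doesn't affect v_p.) So v_11(5636785) = 5.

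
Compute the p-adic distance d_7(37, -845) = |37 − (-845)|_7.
d_7(37, -845) = 1/49

Step 1 — x − y = 37 − (-845) = 882. Step 2 — v_7(882) = 2 (factor: 882 = (7^2 · 18); the sign does not affect v_p). Step 3 — |x − y|_7 = 7^{-2} = 1/49.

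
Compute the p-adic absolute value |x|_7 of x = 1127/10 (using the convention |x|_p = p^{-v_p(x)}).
|1127/10|_7 = 1/49

Step 1 — compute v_7(x) by factoring powers of 7 out of the numerator and denominator: v_7(1127/10) = 2. Step 2 — apply |x|_p = p^{-v_p(x)} = 7^{-2} = 1/49.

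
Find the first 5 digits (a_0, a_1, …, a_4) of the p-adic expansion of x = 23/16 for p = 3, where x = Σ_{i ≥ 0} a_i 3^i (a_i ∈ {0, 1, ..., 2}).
(a_0, …, a_4) = (2, 0, 2, 1, 0)

v_3(23/16) = 0 (numerator and denominator both coprime to 3), so x ∈ ℤ_3^×. Compute digits iteratively via a_i = x_i mod 3, x_{i+1} = (x_i − a_i)/3, with x_0 = x:
  x_0 = 23/16;  a_0 = 2;  x_1 = (x_0 − 2)/3 = -3/16
  x_1 = -3/16;  a_1 = 0;  x_2 = (x_1 − 0)/3 = -1/16
  x_2 = -1/16;  a_2 = 2;  x_3 = (x_2 − 2)/3 = -11/16
  x_3 = -11/16;  a_3 = 1;  x_4 = (x_3 − 1)/3 = -9/16
  x_4 = -9/16;  a_4 = 0;  x_5 = (x_4 − 0)/3 = -3/16
Digits: (2, 0, 2, 1, 0).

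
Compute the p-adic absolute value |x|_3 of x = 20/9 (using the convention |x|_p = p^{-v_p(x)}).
|20/9|_3 = 9

Step 1 — compute v_3(x) by factoring powers of 3 out of the numerator and denominator: v_3(20/9) = -2. Step 2 — apply |x|_p = p^{-v_p(x)} = 3^{2} = 9.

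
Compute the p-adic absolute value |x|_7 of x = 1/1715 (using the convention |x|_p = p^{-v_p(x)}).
|1/1715|_7 = 343

Step 1 — compute v_7(x) by factoring powers of 7 out of the numerator and denominator: v_7(1/1715) = -3. Step 2 — apply |x|_p = p^{-v_p(x)} = 7^{3} = 343.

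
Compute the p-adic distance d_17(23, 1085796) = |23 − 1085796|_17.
d_17(23, 1085796) = 1/83521

Step 1 — x − y = 23 − 1085796 = -1085773. Step 2 — v_17(-1085773) = 4 (factor: -1085773 = −(17^4 · 13); the sign does not affect v_p). Step 3 — |x − y|_17 = 17^{-4} = 1/83521.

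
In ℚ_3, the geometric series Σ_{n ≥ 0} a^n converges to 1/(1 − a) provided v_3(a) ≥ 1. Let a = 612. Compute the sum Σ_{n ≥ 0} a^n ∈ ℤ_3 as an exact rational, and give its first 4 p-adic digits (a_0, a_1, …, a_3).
Σ a^n = 1/(1 − a) = -1/611;  first 4 digits = (1, 0, 2, 1)

v_3(a) = 2 ≥ 1, so the series converges in ℤ_3 to 1/(1 − a) = 1/(1 − 612) = -1/611. Expand this rational in ℤ_3: compute digits iteratively via d_i = x_i mod 3, x_{i+1} = (x_i − d_i)/3. The first 4 digits are (1, 0, 2, 1).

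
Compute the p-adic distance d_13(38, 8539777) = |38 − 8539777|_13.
d_13(38, 8539777) = 1/371293

Step 1 — x − y = 38 − 8539777 = -8539739. Step 2 — v_13(-8539739) = 5 (factor: -8539739 = −(13^5 · 23); the sign does not affect v_p). Step 3 — |x − y|_13 = 13^{-5} = 1/371293.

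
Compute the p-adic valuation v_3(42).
v_3(42) = 1

v_3(n) is the largest exponent k such that 3^k divides n. Factor out: 42 = 3^1 · 14. (Sign doesn't affect v_p.) So v_3(42) = 1.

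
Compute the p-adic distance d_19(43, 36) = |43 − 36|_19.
d_19(43, 36) = 1

Step 1 — x − y = 43 − 36 = 7. Step 2 — v_19(7) = 0 (factor: 7 = (19^0 · 7); the sign does not affect v_p). Step 3 — |x − y|_19 = 19^{0} = 1.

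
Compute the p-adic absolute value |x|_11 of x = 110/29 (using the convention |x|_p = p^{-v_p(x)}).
|110/29|_11 = 1/11

Step 1 — compute v_11(x) by factoring powers of 11 out of the numerator and denominator: v_11(110/29) = 1. Step 2 — apply |x|_p = p^{-v_p(x)} = 11^{-1} = 1/11.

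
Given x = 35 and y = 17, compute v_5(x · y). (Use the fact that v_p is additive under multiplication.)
v_5(595) = 1

v_p(x) = 1 (factor: 35 = 5^1 · 7); v_p(y) = 0 (factor: 17 = 5^0 · 17). Additivity: v_p(xy) = v_p(x) + v_p(y) = 1 + 0 = 1. (Direct check: xy = 595 = 5^1 · (119).)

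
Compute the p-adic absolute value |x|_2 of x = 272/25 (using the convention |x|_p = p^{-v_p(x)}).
|272/25|_2 = 1/16

Step 1 — compute v_2(x) by factoring powers of 2 out of the numerator and denominator: v_2(272/25) = 4. Step 2 — apply |x|_p = p^{-v_p(x)} = 2^{-4} = 1/16.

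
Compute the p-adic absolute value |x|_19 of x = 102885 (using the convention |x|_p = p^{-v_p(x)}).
|102885|_19 = 1/6859

Step 1 — compute v_19(x) by factoring powers of 19 out of the numerator and denominator: v_19(102885) = 3. Step 2 — apply |x|_p = p^{-v_p(x)} = 19^{-3} = 1/6859.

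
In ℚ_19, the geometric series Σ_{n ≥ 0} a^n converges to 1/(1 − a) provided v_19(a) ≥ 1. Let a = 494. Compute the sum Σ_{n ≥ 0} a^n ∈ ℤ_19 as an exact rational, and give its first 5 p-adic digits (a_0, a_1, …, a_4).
Σ a^n = 1/(1 − a) = -1/493;  first 5 digits = (1, 7, 12, 17, 2)

v_19(a) = 1 ≥ 1, so the series converges in ℤ_19 to 1/(1 − a) = 1/(1 − 494) = -1/493. Expand this rational in ℤ_19: compute digits iteratively via d_i = x_i mod 19, x_{i+1} = (x_i − d_i)/19. The first 5 digits are (1, 7, 12, 17, 2).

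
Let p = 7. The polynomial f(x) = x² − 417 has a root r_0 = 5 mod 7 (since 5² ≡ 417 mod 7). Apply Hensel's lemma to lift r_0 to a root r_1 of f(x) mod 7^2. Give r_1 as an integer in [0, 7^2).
r_1 = 5 (mod 49)

Hensel's recurrence: r_{i+1} = r_i − f(r_i)·(f′(r_i))^{-1} mod 7^{i+2}, with f′(x) = 2x. Iterate:
  r_0 = 5 (mod 7)
  r_1 = 5 (mod 49)
Final: r_1 = 5, and one checks f(r_1) ≡ 0 mod 7^2.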